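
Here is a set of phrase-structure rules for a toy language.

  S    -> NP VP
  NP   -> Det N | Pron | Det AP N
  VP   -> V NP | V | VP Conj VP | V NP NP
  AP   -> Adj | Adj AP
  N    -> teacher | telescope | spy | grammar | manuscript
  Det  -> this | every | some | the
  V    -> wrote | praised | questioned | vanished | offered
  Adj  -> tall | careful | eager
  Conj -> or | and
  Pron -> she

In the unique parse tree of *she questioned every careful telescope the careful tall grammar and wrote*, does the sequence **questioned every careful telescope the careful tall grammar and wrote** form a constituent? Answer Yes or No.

[S [NP [Pron she]] [VP [VP [V questioned] [NP [Det every] [AP [Adj careful]] [N telescope]] [NP [Det the] [AP [Adj careful] [AP [Adj tall]]] [N grammar]]] [Conj and] [VP [V wrote]]]]
The words 'questioned every careful telescope the careful tall grammar and wrote' are exhaustively dominated by a single VP node (built by VP → VP Conj VP), so they form a constituent.

Yes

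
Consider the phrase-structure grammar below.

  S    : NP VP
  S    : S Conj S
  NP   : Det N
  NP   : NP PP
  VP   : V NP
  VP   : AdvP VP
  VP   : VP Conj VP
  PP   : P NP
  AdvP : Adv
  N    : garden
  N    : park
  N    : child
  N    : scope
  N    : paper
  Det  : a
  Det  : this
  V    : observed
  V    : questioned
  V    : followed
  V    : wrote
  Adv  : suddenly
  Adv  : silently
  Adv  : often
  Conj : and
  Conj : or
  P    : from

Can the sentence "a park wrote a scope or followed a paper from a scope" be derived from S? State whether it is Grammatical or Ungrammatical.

S
  NP
    Det: a
    N: park
  VP
    VP
      V: wrote
      NP
        Det: a
        N: scope
    Conj: or
    VP
      V: followed
      NP
        NP
          Det: a
          N: paper
        PP
          P: from
          NP
            Det: a
            N: scope
The bracketing above is licensed at every node by one of the given productions, with S at the root.

Grammatical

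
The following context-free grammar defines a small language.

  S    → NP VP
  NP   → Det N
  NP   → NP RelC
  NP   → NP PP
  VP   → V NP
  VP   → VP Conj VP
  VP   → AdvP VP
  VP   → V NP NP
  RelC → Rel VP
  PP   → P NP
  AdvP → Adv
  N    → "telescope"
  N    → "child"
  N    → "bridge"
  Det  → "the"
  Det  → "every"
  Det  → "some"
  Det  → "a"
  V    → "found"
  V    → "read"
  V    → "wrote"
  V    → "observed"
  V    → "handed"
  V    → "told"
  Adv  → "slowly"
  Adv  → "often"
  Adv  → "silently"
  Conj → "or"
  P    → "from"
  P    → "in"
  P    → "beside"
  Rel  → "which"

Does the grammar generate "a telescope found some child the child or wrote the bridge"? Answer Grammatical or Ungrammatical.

[S [NP [Det a] [N telescope]] [VP [VP [V found] [NP [Det some] [N child]] [NP [Det the] [N child]]] [Conj or] [VP [V wrote] [NP [Det the] [N bridge]]]]]
Every word is introduced by a lexical rule and the phrasal rules combine the resulting categories into a single S.

Grammatical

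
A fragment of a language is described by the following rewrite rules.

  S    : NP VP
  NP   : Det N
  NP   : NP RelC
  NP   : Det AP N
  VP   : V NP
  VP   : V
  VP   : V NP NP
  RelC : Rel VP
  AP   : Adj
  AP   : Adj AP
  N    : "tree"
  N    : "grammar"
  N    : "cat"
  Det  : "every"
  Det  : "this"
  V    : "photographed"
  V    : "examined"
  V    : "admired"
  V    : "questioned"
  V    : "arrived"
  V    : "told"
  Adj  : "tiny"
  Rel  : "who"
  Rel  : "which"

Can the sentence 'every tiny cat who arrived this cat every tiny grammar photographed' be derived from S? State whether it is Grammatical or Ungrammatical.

Grammatical

[S [NP [NP [Det every] [AP [Adj tiny]] [N cat]] [RelC [Rel who] [VP [V arrived] [NP [Det this] [N cat]] [NP [Det every] [AP [Adj tiny]] [N grammar]]]]] [VP [V photographed]]]
Each bracket corresponds to one application of a listed rule, so the string is derivable from S.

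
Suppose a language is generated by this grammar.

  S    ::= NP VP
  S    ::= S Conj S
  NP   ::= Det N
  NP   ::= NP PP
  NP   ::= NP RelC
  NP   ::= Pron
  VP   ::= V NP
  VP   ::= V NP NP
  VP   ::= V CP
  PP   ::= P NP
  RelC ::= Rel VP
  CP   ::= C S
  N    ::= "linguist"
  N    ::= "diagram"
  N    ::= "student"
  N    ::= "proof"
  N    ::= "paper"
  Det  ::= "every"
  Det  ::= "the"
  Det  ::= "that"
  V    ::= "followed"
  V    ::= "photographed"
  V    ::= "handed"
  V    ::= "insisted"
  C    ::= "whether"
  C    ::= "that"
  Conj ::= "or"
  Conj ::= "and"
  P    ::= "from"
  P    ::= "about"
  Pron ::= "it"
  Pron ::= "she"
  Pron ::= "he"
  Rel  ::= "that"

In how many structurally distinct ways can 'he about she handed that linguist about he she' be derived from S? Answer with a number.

1

[S [NP [NP [Pron he]] [PP [P about] [NP [Pron she]]]] [VP [V handed] [NP [NP [Det that] [N linguist]] [PP [P about] [NP [Pron he]]]] [NP [Pron she]]]]
No rule offers an alternative attachment or grouping for any span, so this is the only derivation.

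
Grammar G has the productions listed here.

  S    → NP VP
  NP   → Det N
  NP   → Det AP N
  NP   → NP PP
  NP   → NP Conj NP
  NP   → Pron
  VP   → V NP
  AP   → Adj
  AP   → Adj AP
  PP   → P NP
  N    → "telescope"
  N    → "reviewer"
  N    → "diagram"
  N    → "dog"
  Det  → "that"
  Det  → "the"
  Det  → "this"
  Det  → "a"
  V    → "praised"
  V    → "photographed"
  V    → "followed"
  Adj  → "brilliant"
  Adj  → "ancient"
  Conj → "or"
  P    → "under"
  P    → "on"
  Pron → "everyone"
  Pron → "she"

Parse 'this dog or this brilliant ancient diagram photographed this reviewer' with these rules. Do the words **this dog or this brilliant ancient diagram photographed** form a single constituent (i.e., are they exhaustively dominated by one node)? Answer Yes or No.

No

[S [NP [NP [Det this] [N dog]] [Conj or] [NP [Det this] [AP [Adj brilliant] [AP [Adj ancient]]] [N diagram]]] [VP [V photographed] [NP [Det this] [N reviewer]]]]
The smallest constituent containing 'this dog or this brilliant ancient diagram photographed' is the S spanning 'this dog or this brilliant ancient diagram photographed this reviewer'; no single node in the tree dominates exactly the given words.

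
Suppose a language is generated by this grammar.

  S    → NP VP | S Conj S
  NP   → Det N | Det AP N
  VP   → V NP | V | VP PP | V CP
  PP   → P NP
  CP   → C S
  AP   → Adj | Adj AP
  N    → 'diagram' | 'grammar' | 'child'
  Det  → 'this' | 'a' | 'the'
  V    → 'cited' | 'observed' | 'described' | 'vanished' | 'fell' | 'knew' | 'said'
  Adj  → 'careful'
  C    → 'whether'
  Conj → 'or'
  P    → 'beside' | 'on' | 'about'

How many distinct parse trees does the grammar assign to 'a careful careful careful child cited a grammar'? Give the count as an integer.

1

[S [NP [Det a] [AP [Adj careful] [AP [Adj careful] [AP [Adj careful]]]] [N child]] [VP [V cited] [NP [Det a] [N grammar]]]]
No rule offers an alternative attachment or grouping for any span, so this is the only derivation.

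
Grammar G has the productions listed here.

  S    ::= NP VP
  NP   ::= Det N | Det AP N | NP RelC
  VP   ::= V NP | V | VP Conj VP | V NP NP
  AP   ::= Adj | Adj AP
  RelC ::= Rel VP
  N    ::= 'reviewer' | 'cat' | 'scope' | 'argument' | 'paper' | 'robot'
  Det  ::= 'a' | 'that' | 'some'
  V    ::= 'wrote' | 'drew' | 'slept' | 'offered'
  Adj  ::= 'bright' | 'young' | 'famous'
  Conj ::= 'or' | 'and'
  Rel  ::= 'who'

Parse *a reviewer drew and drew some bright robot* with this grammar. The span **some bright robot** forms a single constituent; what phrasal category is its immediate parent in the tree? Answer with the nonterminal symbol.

VP

[S [NP [Det a] [N reviewer]] [VP [VP [V drew]] [Conj and] [VP [V drew] [NP [Det some] [AP [Adj bright]] [N robot]]]]]
The span 'some bright robot' is the NP node built by NP → Det AP N.
Its mother is the VP built by VP → V NP.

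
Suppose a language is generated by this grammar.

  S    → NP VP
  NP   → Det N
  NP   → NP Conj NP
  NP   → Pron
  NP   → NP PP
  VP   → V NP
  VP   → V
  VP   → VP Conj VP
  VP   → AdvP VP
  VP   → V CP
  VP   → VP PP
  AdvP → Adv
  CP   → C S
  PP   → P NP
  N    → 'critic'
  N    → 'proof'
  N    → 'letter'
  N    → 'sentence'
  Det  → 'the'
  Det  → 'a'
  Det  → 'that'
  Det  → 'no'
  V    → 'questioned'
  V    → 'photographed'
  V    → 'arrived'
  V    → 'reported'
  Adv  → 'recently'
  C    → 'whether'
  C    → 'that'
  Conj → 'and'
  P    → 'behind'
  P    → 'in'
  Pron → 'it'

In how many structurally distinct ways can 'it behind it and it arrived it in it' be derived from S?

Two of the 4 distinct bracketings:
[S [NP [NP [NP [Pron it]] [PP [P behind] [NP [Pron it]]]] [Conj and] [NP [Pron it]]] [VP [V arrived] [NP [NP [Pron it]] [PP [P in] [NP [Pron it]]]]]]
[S [NP [NP [NP [Pron it]] [PP [P behind] [NP [Pron it]]]] [Conj and] [NP [Pron it]]] [VP [VP [V arrived] [NP [Pron it]]] [PP [P in] [NP [Pron it]]]]]
The difference turns on whether VP → VP PP is used at the relevant span, versus an alternative expansion of VP.

4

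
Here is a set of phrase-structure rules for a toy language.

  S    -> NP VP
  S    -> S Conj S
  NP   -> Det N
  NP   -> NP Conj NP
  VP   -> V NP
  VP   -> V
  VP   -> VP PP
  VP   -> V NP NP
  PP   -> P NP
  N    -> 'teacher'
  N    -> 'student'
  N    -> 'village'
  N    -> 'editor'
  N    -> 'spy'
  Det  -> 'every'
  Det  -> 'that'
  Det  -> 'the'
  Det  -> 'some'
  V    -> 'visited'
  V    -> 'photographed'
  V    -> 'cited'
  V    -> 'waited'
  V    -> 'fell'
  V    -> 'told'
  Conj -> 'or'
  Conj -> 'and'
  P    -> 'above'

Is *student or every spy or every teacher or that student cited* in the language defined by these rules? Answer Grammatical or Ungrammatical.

Ungrammatical

For S → NP VP, no prefix of the string parses as an NP. The alternative S rule S → S Conj S likewise has no satisfying split.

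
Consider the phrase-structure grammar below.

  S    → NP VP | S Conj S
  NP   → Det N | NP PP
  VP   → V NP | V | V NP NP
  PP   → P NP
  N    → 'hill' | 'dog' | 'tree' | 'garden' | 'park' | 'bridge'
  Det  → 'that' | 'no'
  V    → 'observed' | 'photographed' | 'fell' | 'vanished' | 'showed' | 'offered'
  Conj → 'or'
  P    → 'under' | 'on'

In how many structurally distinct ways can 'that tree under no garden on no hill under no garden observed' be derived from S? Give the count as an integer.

Two of the 5 distinct bracketings:
[S [NP [NP [Det that] [N tree]] [PP [P under] [NP [NP [Det no] [N garden]] [PP [P on] [NP [NP [Det no] [N hill]] [PP [P under] [NP [Det no] [N garden]]]]]]]] [VP [V observed]]]
[S [NP [NP [Det that] [N tree]] [PP [P under] [NP [NP [NP [Det no] [N garden]] [PP [P on] [NP [Det no] [N hill]]]] [PP [P under] [NP [Det no] [N garden]]]]]] [VP [V observed]]]
The trees differ in how a recursive rule is bracketed over the same span.

5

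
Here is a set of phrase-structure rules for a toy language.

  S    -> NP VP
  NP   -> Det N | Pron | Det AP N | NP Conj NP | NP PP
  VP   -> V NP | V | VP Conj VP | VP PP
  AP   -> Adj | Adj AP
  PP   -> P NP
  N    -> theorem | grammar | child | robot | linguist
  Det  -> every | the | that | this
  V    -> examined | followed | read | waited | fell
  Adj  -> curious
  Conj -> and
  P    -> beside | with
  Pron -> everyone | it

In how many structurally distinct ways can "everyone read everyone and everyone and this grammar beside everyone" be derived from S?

7

Two of the 7 distinct bracketings:
[S [NP [Pron everyone]] [VP [V read] [NP [NP [Pron everyone]] [Conj and] [NP [NP [Pron everyone]] [Conj and] [NP [NP [Det this] [N grammar]] [PP [P beside] [NP [Pron everyone]]]]]]]]
[S [NP [Pron everyone]] [VP [V read] [NP [NP [Pron everyone]] [Conj and] [NP [NP [NP [Pron everyone]] [Conj and] [NP [Det this] [N grammar]]] [PP [P beside] [NP [Pron everyone]]]]]]]
The trees differ in how a recursive rule is bracketed over the same span.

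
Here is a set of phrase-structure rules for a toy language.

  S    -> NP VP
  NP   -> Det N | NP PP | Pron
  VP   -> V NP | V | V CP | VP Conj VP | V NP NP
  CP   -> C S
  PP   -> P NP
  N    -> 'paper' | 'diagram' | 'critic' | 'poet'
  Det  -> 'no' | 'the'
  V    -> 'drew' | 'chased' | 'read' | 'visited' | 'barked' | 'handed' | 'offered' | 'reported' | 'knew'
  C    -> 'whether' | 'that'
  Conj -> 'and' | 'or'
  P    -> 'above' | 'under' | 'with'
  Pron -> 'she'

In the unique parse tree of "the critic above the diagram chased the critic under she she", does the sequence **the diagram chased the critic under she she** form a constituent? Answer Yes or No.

[S [NP [NP [Det the] [N critic]] [PP [P above] [NP [Det the] [N diagram]]]] [VP [V chased] [NP [NP [Det the] [N critic]] [PP [P under] [NP [Pron she]]]] [NP [Pron she]]]]
The smallest constituent containing 'the diagram chased the critic under she she' is the S spanning 'the critic above the diagram chased the critic under she she'; no single node in the tree dominates exactly the given words.

No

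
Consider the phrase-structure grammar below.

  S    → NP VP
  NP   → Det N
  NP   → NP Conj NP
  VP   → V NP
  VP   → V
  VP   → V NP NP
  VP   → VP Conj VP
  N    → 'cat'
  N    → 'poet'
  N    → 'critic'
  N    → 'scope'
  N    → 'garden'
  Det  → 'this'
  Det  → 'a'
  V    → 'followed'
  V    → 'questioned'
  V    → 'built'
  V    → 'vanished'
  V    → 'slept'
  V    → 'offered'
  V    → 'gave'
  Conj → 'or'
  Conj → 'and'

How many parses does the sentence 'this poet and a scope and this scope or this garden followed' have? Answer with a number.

Two of the 5 distinct bracketings:
[S [NP [NP [Det this] [N poet]] [Conj and] [NP [NP [Det a] [N scope]] [Conj and] [NP [NP [Det this] [N scope]] [Conj or] [NP [Det this] [N garden]]]]] [VP [V followed]]]
[S [NP [NP [Det this] [N poet]] [Conj and] [NP [NP [NP [Det a] [N scope]] [Conj and] [NP [Det this] [N scope]]] [Conj or] [NP [Det this] [N garden]]]] [VP [V followed]]]
The trees differ in how a recursive rule is bracketed over the same span.

5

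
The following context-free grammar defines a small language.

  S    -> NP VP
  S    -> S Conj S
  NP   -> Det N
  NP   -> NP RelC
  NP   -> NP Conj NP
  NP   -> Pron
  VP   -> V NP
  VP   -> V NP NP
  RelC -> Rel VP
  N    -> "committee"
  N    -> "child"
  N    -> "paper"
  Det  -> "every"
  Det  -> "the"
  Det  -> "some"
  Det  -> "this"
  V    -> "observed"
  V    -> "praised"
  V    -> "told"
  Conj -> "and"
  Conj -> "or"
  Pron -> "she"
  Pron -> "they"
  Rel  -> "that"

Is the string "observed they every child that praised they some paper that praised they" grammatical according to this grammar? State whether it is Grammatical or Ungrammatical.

For S → NP VP, no prefix of the string parses as an NP. The alternative S rule S → S Conj S likewise has no satisfying split.

Ungrammatical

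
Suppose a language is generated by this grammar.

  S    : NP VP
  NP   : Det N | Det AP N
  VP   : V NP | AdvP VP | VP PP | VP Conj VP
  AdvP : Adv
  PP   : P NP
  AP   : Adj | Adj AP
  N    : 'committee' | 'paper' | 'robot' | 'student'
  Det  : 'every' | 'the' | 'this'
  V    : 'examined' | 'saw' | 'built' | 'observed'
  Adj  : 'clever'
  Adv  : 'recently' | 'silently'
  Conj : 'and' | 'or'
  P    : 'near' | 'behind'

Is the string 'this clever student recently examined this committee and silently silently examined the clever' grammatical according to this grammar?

For S → NP VP, the only prefix that parses as NP is 'this clever student', but the remainder 'recently examined this committee and silently silently examined the clever' is not a VP under these rules.

Ungrammatical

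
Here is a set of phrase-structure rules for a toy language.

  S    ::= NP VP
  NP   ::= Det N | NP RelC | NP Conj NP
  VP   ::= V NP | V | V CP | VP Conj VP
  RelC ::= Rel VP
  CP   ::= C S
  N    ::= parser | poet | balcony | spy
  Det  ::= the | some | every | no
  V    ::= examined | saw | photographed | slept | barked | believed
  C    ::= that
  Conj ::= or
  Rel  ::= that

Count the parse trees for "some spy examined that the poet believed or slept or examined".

Two of the 5 distinct bracketings:
[S [NP [Det some] [N spy]] [VP [V examined] [CP [C that] [S [NP [Det the] [N poet]] [VP [VP [V believed]] [Conj or] [VP [VP [V slept]] [Conj or] [VP [V examined]]]]]]]]
[S [NP [Det some] [N spy]] [VP [V examined] [CP [C that] [S [NP [Det the] [N poet]] [VP [VP [VP [V believed]] [Conj or] [VP [V slept]]] [Conj or] [VP [V examined]]]]]]]
The trees differ in how a recursive rule is bracketed over the same span.

5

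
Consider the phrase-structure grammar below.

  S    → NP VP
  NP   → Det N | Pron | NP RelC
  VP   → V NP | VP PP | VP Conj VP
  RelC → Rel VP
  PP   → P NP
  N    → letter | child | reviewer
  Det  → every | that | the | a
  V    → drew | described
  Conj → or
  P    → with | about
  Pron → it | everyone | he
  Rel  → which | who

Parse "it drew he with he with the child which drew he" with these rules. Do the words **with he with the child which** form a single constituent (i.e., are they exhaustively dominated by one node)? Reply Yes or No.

[S [NP [Pron it]] [VP [VP [VP [V drew] [NP [Pron he]]] [PP [P with] [NP [Pron he]]]] [PP [P with] [NP [NP [Det the] [N child]] [RelC [Rel which] [VP [V drew] [NP [Pron he]]]]]]]]
The smallest constituent containing 'with he with the child which' is the VP spanning 'drew he with he with the child which drew he'; no single node in the tree dominates exactly the given words.

No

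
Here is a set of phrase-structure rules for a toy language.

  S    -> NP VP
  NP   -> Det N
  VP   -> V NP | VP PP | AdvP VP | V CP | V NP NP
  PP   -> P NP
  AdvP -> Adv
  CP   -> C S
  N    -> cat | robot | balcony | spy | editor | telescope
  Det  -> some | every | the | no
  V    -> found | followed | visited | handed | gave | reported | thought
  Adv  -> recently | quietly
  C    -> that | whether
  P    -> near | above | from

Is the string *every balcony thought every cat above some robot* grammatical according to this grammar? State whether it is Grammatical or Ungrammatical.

Grammatical

[S [NP [Det every] [N balcony]] [VP [VP [V thought] [NP [Det every] [N cat]]] [PP [P above] [NP [Det some] [N robot]]]]]
Each bracket corresponds to one application of a listed rule, so the string is derivable from S.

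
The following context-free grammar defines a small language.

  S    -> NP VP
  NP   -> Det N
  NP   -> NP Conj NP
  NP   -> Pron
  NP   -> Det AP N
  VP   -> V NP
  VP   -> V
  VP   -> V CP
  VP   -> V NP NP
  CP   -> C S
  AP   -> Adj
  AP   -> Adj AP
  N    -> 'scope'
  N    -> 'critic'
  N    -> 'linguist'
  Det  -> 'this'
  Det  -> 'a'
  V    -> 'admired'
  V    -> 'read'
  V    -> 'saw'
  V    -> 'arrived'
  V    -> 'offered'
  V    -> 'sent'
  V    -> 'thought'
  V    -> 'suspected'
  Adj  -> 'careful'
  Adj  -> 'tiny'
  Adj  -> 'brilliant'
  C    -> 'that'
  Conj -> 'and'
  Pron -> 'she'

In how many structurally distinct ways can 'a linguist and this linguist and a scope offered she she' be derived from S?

The two bracketings:
[S [NP [NP [Det a] [N linguist]] [Conj and] [NP [NP [Det this] [N linguist]] [Conj and] [NP [Det a] [N scope]]]] [VP [V offered] [NP [Pron she]] [NP [Pron she]]]]
[S [NP [NP [NP [Det a] [N linguist]] [Conj and] [NP [Det this] [N linguist]]] [Conj and] [NP [Det a] [N scope]]] [VP [V offered] [NP [Pron she]] [NP [Pron she]]]]
The trees differ in how a recursive rule is bracketed over the same span.

2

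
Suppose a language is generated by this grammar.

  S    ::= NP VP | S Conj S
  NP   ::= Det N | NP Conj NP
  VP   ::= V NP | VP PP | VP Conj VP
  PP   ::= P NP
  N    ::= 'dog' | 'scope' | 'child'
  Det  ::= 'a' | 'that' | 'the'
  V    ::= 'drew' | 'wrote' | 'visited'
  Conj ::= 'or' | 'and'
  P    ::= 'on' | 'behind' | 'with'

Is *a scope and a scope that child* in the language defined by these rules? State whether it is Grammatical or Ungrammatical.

Ungrammatical

An N word can never sit immediately before a Det word in any string this grammar generates, so the substring 'scope that' rules out a derivation.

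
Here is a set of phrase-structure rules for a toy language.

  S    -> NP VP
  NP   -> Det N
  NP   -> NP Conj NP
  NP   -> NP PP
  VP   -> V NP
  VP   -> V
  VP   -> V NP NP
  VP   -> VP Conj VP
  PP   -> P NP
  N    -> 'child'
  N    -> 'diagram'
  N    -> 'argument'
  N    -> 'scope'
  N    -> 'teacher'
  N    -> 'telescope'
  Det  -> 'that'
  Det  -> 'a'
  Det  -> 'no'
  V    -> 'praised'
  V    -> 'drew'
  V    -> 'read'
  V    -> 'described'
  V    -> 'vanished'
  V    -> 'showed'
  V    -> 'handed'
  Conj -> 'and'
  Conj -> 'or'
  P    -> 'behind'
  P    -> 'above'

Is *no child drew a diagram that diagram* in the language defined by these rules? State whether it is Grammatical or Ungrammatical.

[S [NP [Det no] [N child]] [VP [V drew] [NP [Det a] [N diagram]] [NP [Det that] [N diagram]]]]
Each bracket corresponds to one application of a listed rule, so the string is derivable from S.

Grammatical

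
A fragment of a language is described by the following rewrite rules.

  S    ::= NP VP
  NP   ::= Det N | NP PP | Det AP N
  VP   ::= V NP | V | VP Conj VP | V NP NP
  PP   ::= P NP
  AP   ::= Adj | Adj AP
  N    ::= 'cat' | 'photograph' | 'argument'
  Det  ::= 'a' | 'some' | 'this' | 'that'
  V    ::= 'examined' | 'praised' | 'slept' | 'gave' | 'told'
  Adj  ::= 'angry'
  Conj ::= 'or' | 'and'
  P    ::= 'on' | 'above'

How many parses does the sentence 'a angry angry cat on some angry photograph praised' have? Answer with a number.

[S [NP [NP [Det a] [AP [Adj angry] [AP [Adj angry]]] [N cat]] [PP [P on] [NP [Det some] [AP [Adj angry]] [N photograph]]]] [VP [V praised]]]
No rule offers an alternative attachment or grouping for any span, so this is the only derivation.

1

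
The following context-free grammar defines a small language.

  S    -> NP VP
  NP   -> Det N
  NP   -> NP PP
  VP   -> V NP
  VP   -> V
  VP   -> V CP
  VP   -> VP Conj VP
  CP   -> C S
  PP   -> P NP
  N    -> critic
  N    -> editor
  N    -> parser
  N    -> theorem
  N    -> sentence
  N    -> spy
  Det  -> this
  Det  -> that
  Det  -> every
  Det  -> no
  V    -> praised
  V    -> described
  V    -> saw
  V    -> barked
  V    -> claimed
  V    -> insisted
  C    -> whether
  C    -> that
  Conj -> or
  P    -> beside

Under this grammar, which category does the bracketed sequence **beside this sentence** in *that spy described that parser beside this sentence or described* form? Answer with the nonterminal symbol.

S
  NP
    Det: that
    N: spy
  VP
    VP
      V: described
      NP
        NP
          Det: that
          N: parser
        PP
          P: beside
          NP
            Det: this
            N: sentence
    Conj: or
    VP
      V: described
The span 'beside this sentence' is the PP node built by PP → P NP.

PP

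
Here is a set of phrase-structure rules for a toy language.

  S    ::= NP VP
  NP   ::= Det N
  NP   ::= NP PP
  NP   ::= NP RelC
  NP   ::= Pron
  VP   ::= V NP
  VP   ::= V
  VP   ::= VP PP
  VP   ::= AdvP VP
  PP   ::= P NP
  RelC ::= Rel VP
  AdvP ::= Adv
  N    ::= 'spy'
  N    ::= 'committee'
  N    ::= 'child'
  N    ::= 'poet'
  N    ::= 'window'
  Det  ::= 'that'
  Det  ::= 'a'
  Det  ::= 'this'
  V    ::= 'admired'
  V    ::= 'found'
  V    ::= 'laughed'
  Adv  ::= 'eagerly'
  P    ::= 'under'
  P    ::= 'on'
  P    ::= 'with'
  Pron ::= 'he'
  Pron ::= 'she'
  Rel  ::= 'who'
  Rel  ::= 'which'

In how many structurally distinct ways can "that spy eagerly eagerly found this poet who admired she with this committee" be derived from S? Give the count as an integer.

6

Two of the 6 distinct bracketings:
[S [NP [Det that] [N spy]] [VP [VP [AdvP [Adv eagerly]] [VP [AdvP [Adv eagerly]] [VP [V found] [NP [NP [Det this] [N poet]] [RelC [Rel who] [VP [V admired] [NP [Pron she]]]]]]]] [PP [P with] [NP [Det this] [N committee]]]]]
[S [NP [Det that] [N spy]] [VP [AdvP [Adv eagerly]] [VP [VP [AdvP [Adv eagerly]] [VP [V found] [NP [NP [Det this] [N poet]] [RelC [Rel who] [VP [V admired] [NP [Pron she]]]]]]] [PP [P with] [NP [Det this] [N committee]]]]]]
The trees differ in how a recursive rule is bracketed over the same span.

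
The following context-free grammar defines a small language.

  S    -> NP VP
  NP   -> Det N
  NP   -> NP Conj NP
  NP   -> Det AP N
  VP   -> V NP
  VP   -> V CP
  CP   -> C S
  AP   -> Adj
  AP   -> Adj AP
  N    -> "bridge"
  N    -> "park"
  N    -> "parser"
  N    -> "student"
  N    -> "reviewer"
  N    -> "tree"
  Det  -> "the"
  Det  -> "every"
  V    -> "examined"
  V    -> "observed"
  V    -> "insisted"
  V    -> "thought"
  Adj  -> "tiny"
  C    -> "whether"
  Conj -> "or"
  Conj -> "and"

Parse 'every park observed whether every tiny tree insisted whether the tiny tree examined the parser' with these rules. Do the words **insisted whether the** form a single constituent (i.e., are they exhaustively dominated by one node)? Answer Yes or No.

[S [NP [Det every] [N park]] [VP [V observed] [CP [C whether] [S [NP [Det every] [AP [Adj tiny]] [N tree]] [VP [V insisted] [CP [C whether] [S [NP [Det the] [AP [Adj tiny]] [N tree]] [VP [V examined] [NP [Det the] [N parser]]]]]]]]]]
The smallest constituent containing 'insisted whether the' is the VP spanning 'insisted whether the tiny tree examined the parser'; no single node in the tree dominates exactly the given words.

No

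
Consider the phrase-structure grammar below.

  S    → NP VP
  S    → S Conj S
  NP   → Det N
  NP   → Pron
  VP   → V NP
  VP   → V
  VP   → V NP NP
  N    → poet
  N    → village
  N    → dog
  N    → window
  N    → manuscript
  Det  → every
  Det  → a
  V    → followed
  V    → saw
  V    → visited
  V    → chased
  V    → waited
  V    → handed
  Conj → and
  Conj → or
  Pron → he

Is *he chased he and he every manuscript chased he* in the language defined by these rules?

For S → NP VP, the only prefix that parses as NP is 'he', but the remainder 'chased he and he every manuscript chased he' is not a VP under these rules. The alternative S rule S → S Conj S likewise has no satisfying split.

Ungrammatical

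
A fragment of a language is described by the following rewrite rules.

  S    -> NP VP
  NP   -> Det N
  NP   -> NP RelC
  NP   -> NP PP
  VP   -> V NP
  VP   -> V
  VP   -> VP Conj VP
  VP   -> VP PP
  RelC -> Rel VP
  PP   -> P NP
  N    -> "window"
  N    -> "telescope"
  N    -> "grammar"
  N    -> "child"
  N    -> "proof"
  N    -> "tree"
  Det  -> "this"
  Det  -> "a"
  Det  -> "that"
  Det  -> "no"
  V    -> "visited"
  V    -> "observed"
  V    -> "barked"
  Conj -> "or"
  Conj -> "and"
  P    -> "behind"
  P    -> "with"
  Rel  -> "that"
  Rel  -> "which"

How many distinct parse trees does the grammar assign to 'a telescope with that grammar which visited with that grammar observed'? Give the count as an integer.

Two of the 5 distinct bracketings:
[S [NP [NP [NP [Det a] [N telescope]] [PP [P with] [NP [Det that] [N grammar]]]] [RelC [Rel which] [VP [VP [V visited]] [PP [P with] [NP [Det that] [N grammar]]]]]] [VP [V observed]]]
[S [NP [NP [Det a] [N telescope]] [PP [P with] [NP [NP [Det that] [N grammar]] [RelC [Rel which] [VP [VP [V visited]] [PP [P with] [NP [Det that] [N grammar]]]]]]]] [VP [V observed]]]
The trees differ in how a recursive rule is bracketed over the same span.

5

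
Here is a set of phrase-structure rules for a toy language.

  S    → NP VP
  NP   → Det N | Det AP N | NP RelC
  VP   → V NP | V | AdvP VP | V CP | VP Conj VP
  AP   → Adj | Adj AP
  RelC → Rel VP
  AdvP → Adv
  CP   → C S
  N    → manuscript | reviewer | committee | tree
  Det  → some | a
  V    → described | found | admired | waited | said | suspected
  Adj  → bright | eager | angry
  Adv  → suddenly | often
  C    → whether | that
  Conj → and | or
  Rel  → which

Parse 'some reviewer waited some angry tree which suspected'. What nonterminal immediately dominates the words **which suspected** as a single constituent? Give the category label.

[S [NP [Det some] [N reviewer]] [VP [V waited] [NP [NP [Det some] [AP [Adj angry]] [N tree]] [RelC [Rel which] [VP [V suspected]]]]]]
The span 'which suspected' is the RelC node built by RelC → Rel VP.

RelC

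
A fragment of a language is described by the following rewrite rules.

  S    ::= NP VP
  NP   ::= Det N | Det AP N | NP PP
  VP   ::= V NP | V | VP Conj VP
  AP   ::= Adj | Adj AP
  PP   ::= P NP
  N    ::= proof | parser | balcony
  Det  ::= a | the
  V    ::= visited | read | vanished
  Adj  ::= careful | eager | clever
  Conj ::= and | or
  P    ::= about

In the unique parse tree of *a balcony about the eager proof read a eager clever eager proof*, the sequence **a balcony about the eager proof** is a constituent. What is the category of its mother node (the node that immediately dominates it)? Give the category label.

S

[S [NP [NP [Det a] [N balcony]] [PP [P about] [NP [Det the] [AP [Adj eager]] [N proof]]]] [VP [V read] [NP [Det a] [AP [Adj eager] [AP [Adj clever] [AP [Adj eager]]]] [N proof]]]]
The span 'a balcony about the eager proof' is the NP node built by NP → NP PP.
Its mother is the S built by S → NP VP.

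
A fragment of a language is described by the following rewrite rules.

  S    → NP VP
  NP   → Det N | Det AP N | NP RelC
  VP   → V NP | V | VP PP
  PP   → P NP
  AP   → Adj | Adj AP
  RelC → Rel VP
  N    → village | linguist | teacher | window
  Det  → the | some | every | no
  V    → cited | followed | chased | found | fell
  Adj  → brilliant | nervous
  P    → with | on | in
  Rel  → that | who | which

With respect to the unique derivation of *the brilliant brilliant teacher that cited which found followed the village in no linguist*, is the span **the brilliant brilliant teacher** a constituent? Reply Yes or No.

[S [NP [NP [NP [Det the] [AP [Adj brilliant] [AP [Adj brilliant]]] [N teacher]] [RelC [Rel that] [VP [V cited]]]] [RelC [Rel which] [VP [V found]]]] [VP [VP [V followed] [NP [Det the] [N village]]] [PP [P in] [NP [Det no] [N linguist]]]]]
The words 'the brilliant brilliant teacher' are exhaustively dominated by a single NP node (built by NP → Det AP N), so they form a constituent.

Yes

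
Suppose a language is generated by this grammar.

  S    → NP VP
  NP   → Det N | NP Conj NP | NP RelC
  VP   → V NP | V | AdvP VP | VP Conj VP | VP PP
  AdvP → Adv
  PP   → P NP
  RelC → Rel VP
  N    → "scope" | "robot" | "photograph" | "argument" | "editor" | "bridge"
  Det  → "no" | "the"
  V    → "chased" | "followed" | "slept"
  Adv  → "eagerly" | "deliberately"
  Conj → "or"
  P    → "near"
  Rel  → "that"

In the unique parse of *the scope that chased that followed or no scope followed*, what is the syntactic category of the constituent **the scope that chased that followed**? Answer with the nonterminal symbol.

[S [NP [NP [NP [NP [Det the] [N scope]] [RelC [Rel that] [VP [V chased]]]] [RelC [Rel that] [VP [V followed]]]] [Conj or] [NP [Det no] [N scope]]] [VP [V followed]]]
The span 'the scope that chased that followed' is the NP node built by NP → NP RelC.

NP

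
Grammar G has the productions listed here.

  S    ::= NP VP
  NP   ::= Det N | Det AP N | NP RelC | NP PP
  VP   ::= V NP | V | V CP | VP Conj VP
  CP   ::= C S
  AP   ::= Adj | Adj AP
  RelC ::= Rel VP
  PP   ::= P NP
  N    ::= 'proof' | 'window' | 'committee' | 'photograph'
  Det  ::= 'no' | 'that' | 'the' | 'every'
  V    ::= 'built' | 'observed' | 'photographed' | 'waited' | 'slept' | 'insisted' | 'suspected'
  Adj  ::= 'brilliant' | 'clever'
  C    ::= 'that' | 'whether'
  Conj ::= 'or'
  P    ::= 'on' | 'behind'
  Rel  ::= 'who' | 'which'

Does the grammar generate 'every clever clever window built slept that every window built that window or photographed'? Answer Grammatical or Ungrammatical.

Ungrammatical

For S → NP VP, the only prefix that parses as NP is 'every clever clever window', but the remainder 'built slept that every window built that window or photographed' is not a VP under these rules.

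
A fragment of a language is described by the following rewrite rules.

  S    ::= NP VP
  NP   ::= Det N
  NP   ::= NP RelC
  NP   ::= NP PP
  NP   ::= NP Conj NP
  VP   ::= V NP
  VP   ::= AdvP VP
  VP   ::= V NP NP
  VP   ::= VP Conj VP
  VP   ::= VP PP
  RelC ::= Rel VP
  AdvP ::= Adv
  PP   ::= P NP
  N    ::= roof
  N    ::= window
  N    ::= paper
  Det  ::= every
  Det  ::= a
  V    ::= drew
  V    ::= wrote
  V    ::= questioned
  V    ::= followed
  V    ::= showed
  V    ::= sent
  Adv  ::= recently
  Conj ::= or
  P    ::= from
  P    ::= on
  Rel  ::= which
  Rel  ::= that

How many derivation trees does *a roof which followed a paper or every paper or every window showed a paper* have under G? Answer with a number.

Two of the 5 distinct bracketings:
[S [NP [NP [Det a] [N roof]] [RelC [Rel which] [VP [V followed] [NP [NP [Det a] [N paper]] [Conj or] [NP [NP [Det every] [N paper]] [Conj or] [NP [Det every] [N window]]]]]]] [VP [V showed] [NP [Det a] [N paper]]]]
[S [NP [NP [Det a] [N roof]] [RelC [Rel which] [VP [V followed] [NP [NP [NP [Det a] [N paper]] [Conj or] [NP [Det every] [N paper]]] [Conj or] [NP [Det every] [N window]]]]]] [VP [V showed] [NP [Det a] [N paper]]]]
The trees differ in how a recursive rule is bracketed over the same span.

5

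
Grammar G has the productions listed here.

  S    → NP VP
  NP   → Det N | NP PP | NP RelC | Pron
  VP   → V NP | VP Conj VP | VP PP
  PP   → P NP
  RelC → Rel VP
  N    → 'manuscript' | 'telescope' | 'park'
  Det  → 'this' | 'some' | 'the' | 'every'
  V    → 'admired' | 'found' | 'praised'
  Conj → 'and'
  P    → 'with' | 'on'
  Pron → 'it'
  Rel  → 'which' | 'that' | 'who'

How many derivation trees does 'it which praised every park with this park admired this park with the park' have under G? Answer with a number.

Two of the 6 distinct bracketings:
[S [NP [NP [NP [Pron it]] [RelC [Rel which] [VP [V praised] [NP [Det every] [N park]]]]] [PP [P with] [NP [Det this] [N park]]]] [VP [V admired] [NP [NP [Det this] [N park]] [PP [P with] [NP [Det the] [N park]]]]]]
[S [NP [NP [NP [Pron it]] [RelC [Rel which] [VP [V praised] [NP [Det every] [N park]]]]] [PP [P with] [NP [Det this] [N park]]]] [VP [VP [V admired] [NP [Det this] [N park]]] [PP [P with] [NP [Det the] [N park]]]]]
The difference turns on whether VP → VP PP is used at the relevant span, versus an alternative expansion of VP.

6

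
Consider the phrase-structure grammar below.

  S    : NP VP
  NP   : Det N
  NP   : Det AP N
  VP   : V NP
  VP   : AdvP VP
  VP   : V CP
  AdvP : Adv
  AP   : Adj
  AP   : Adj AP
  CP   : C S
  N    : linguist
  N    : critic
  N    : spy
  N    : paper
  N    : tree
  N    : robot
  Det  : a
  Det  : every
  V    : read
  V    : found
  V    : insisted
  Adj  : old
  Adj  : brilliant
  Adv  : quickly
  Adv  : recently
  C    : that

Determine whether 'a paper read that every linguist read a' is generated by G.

Ungrammatical

For S → NP VP, the only prefix that parses as NP is 'a paper', but the remainder 'read that every linguist read a' is not a VP under these rules.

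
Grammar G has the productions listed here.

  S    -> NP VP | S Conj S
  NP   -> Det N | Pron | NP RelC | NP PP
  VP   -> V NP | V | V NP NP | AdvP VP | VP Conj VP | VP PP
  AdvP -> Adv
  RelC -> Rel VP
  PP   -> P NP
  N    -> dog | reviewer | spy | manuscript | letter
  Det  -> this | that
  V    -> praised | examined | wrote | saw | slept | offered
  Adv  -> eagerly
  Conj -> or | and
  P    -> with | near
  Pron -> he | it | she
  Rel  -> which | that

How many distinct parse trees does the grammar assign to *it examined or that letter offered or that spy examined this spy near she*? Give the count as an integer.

Two of the 4 distinct bracketings:
[S [S [NP [Pron it]] [VP [V examined]]] [Conj or] [S [S [NP [Det that] [N letter]] [VP [V offered]]] [Conj or] [S [NP [Det that] [N spy]] [VP [V examined] [NP [NP [Det this] [N spy]] [PP [P near] [NP [Pron she]]]]]]]]
[S [S [NP [Pron it]] [VP [V examined]]] [Conj or] [S [S [NP [Det that] [N letter]] [VP [V offered]]] [Conj or] [S [NP [Det that] [N spy]] [VP [VP [V examined] [NP [Det this] [N spy]]] [PP [P near] [NP [Pron she]]]]]]]
The difference turns on whether NP → NP PP is used at the relevant span, versus an alternative expansion of NP.

4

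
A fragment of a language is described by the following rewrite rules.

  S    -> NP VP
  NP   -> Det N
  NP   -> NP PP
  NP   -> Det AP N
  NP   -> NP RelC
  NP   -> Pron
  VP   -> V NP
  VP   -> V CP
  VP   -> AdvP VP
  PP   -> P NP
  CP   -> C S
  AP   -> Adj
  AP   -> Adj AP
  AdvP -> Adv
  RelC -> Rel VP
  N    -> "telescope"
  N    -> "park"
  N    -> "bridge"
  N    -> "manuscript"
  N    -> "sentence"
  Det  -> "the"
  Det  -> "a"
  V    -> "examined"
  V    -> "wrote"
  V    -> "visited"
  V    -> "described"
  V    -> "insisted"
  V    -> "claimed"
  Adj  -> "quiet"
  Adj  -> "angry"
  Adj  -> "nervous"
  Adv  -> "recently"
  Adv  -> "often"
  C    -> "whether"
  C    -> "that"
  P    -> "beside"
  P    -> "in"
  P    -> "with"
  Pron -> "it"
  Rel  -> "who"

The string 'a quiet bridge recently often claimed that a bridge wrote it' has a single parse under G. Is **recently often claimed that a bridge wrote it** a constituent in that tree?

Yes

[S [NP [Det a] [AP [Adj quiet]] [N bridge]] [VP [AdvP [Adv recently]] [VP [AdvP [Adv often]] [VP [V claimed] [CP [C that] [S [NP [Det a] [N bridge]] [VP [V wrote] [NP [Pron it]]]]]]]]]
The words 'recently often claimed that a bridge wrote it' are exhaustively dominated by a single VP node (built by VP → AdvP VP), so they form a constituent.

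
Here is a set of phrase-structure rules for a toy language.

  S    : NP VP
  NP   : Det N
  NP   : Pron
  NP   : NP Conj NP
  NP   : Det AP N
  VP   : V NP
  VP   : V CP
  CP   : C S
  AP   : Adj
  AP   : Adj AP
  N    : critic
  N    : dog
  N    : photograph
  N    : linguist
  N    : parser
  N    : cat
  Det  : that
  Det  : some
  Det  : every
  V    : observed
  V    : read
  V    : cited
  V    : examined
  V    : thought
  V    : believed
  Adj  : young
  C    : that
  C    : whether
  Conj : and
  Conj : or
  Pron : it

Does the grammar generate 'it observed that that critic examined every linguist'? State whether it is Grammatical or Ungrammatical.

[S [NP [Pron it]] [VP [V observed] [CP [C that] [S [NP [Det that] [N critic]] [VP [V examined] [NP [Det every] [N linguist]]]]]]]
The bracketing above is licensed at every node by one of the given productions, with S at the root.

Grammatical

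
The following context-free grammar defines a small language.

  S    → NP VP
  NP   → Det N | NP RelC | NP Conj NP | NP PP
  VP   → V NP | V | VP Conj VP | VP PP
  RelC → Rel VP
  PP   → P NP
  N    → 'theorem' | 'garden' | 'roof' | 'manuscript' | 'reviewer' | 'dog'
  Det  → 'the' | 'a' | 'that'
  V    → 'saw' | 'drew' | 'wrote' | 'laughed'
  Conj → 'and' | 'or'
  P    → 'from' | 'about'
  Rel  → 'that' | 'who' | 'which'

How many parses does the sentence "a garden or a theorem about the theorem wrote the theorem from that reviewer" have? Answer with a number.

4

Two of the 4 distinct bracketings:
[S [NP [NP [Det a] [N garden]] [Conj or] [NP [NP [Det a] [N theorem]] [PP [P about] [NP [Det the] [N theorem]]]]] [VP [V wrote] [NP [NP [Det the] [N theorem]] [PP [P from] [NP [Det that] [N reviewer]]]]]]
[S [NP [NP [Det a] [N garden]] [Conj or] [NP [NP [Det a] [N theorem]] [PP [P about] [NP [Det the] [N theorem]]]]] [VP [VP [V wrote] [NP [Det the] [N theorem]]] [PP [P from] [NP [Det that] [N reviewer]]]]]
The difference turns on whether VP → VP PP is used at the relevant span, versus an alternative expansion of VP.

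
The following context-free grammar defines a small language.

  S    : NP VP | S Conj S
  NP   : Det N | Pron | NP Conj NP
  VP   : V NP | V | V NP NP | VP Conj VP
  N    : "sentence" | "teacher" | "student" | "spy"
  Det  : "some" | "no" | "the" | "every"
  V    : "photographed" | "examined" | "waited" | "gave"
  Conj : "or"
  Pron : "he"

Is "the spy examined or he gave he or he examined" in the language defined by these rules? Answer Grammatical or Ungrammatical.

Grammatical

S
  S
    NP
      Det: the
      N: spy
    VP
      V: examined
  Conj: or
  S
    S
      NP
        Pron: he
      VP
        V: gave
        NP
          Pron: he
    Conj: or
    S
      NP
        Pron: he
      VP
        V: examined
Every word is introduced by a lexical rule and the phrasal rules combine the resulting categories into a single S.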